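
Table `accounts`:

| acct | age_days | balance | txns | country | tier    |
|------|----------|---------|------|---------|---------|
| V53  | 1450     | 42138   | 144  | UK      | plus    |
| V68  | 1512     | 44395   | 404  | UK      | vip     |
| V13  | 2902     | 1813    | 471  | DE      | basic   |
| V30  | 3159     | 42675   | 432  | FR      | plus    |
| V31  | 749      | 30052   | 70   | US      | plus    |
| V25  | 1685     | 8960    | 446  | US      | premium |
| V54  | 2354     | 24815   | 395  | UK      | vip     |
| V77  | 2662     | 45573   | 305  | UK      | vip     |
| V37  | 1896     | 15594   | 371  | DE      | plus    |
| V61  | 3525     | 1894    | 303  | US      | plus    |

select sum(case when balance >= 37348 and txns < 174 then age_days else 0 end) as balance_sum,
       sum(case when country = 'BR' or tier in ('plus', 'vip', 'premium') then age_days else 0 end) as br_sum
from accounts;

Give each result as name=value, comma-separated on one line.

[balance_sum: balance >= 37348 and txns < 174]
acct=V53: ✓ → 1450
acct=V68: ✗
acct=V13: ✗
acct=V30: ✗
acct=V31: ✗
acct=V25: ✗
acct=V54: ✗
acct=V77: ✗
acct=V37: ✗
acct=V61: ✗
balance_sum = 1450
—
[br_sum: country = 'BR' or tier in ('plus', 'vip', 'premium')]
acct=V53: ✓ → 1450
acct=V68: ✓ → 1512
acct=V13: ✗
acct=V30: ✓ → 3159
acct=V31: ✓ → 749
acct=V25: ✓ → 1685
acct=V54: ✓ → 2354
acct=V77: ✓ → 2662
acct=V37: ✓ → 1896
acct=V61: ✓ → 3525
br_sum = 1450 + 1512 + 3159 + 749 + 1685 + 2354 + 2662 + 1896 + 3525 = 18992

balance_sum=1450, br_sum=18992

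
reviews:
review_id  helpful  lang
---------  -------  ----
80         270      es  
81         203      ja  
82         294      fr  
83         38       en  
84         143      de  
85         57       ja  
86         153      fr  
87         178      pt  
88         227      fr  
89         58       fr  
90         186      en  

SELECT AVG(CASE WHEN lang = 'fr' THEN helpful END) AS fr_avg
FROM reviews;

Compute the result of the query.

183

review_id=80: ✗
review_id=81: ✗
review_id=82: ✓ → 294
review_id=83: ✗
review_id=84: ✗
review_id=85: ✗
review_id=86: ✓ → 153
review_id=87: ✗
review_id=88: ✓ → 227
review_id=89: ✓ → 58
review_id=90: ✗
fr_avg = (294 + 153 + 227 + 58) / 4 = 183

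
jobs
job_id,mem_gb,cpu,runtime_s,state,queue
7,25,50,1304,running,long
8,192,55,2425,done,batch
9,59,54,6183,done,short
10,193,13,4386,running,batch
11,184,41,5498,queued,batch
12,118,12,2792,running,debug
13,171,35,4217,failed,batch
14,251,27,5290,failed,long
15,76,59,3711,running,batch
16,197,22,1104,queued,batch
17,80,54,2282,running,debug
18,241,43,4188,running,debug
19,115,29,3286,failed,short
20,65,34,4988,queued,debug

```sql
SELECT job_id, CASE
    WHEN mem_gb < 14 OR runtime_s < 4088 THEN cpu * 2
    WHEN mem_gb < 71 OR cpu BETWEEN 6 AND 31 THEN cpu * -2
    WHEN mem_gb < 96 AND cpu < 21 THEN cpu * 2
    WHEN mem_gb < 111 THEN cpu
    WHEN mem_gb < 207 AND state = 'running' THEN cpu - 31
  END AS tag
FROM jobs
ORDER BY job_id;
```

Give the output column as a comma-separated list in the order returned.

job_id=7: mem_gb < 14 OR runtime_s < 4088 → 100
job_id=8: mem_gb < 14 OR runtime_s < 4088 → 110
job_id=9: mem_gb < 71 OR cpu BETWEEN 6 AND 31 → -108
job_id=10: mem_gb < 71 OR cpu BETWEEN 6 AND 31 → -26
job_id=11: (no match → NULL) → NULL
job_id=12: mem_gb < 14 OR runtime_s < 4088 → 24
job_id=13: (no match → NULL) → NULL
job_id=14: mem_gb < 71 OR cpu BETWEEN 6 AND 31 → -54
job_id=15: mem_gb < 14 OR runtime_s < 4088 → 118
job_id=16: mem_gb < 14 OR runtime_s < 4088 → 44
job_id=17: mem_gb < 14 OR runtime_s < 4088 → 108
job_id=18: (no match → NULL) → NULL
job_id=19: mem_gb < 14 OR runtime_s < 4088 → 58
job_id=20: mem_gb < 71 OR cpu BETWEEN 6 AND 31 → -68

100, 110, -108, -26, NULL, 24, NULL, -54, 118, 44, 108, NULL, 58, -68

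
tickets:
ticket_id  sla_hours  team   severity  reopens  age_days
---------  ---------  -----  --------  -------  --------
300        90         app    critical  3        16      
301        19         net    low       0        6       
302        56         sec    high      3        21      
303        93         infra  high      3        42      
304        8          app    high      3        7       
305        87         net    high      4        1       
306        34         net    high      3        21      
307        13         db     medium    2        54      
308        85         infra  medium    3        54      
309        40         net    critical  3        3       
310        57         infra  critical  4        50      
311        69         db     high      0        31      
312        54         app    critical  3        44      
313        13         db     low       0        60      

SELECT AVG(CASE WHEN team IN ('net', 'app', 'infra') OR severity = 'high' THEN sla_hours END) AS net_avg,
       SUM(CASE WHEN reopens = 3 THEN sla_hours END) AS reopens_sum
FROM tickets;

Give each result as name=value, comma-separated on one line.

net_avg=57.6666666667, reopens_sum=460

[net_avg: team IN ('net', 'app', 'infra') OR severity = 'high']
ticket_id=300: ✓ → 90
ticket_id=301: ✓ → 19
ticket_id=302: ✓ → 56
ticket_id=303: ✓ → 93
ticket_id=304: ✓ → 8
ticket_id=305: ✓ → 87
ticket_id=306: ✓ → 34
ticket_id=307: ✗
ticket_id=308: ✓ → 85
ticket_id=309: ✓ → 40
ticket_id=310: ✓ → 57
ticket_id=311: ✓ → 69
ticket_id=312: ✓ → 54
ticket_id=313: ✗
net_avg = (90 + 19 + 56 + 93 + 8 + 87 + 34 + 85 + 40 + 57 + 69 + 54) / 12 = 57.6666666667
—
[reopens_sum: reopens = 3]
ticket_id=300: ✓ → 90
ticket_id=301: ✗
ticket_id=302: ✓ → 56
ticket_id=303: ✓ → 93
ticket_id=304: ✓ → 8
ticket_id=305: ✗
ticket_id=306: ✓ → 34
ticket_id=307: ✗
ticket_id=308: ✓ → 85
ticket_id=309: ✓ → 40
ticket_id=310: ✗
ticket_id=311: ✗
ticket_id=312: ✓ → 54
ticket_id=313: ✗
reopens_sum = 90 + 56 + 93 + 8 + 34 + 85 + 40 + 54 = 460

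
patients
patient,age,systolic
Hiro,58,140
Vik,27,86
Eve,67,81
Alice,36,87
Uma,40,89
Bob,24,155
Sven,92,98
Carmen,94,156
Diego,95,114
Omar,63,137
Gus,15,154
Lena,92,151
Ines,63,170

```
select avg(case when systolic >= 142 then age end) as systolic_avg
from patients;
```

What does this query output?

patient=Hiro: ✗
patient=Vik: ✗
patient=Eve: ✗
patient=Alice: ✗
patient=Uma: ✗
patient=Bob: ✓ → 24
patient=Sven: ✗
patient=Carmen: ✓ → 94
patient=Diego: ✗
patient=Omar: ✗
patient=Gus: ✓ → 15
patient=Lena: ✓ → 92
patient=Ines: ✓ → 63
systolic_avg = (24 + 94 + 15 + 92 + 63) / 5 = 57.6

57.6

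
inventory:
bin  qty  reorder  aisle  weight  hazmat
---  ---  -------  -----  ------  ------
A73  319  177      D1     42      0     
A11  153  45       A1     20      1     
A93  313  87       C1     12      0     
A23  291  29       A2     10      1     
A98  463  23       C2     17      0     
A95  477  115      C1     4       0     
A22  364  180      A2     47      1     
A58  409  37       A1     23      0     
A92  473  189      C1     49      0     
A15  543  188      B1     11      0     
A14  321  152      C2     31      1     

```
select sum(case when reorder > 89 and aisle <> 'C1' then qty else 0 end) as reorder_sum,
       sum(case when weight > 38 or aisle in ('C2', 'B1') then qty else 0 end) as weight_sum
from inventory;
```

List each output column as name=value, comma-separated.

reorder_sum=1547, weight_sum=2483

[reorder_sum: reorder > 89 and aisle <> 'C1']
bin=A73: ✓ → 319
bin=A11: ✗
bin=A93: ✗
bin=A23: ✗
bin=A98: ✗
bin=A95: ✗
bin=A22: ✓ → 364
bin=A58: ✗
bin=A92: ✗
bin=A15: ✓ → 543
bin=A14: ✓ → 321
reorder_sum = 319 + 364 + 543 + 321 = 1547
—
[weight_sum: weight > 38 or aisle in ('C2', 'B1')]
bin=A73: ✓ → 319
bin=A11: ✗
bin=A93: ✗
bin=A23: ✗
bin=A98: ✓ → 463
bin=A95: ✗
bin=A22: ✓ → 364
bin=A58: ✗
bin=A92: ✓ → 473
bin=A15: ✓ → 543
bin=A14: ✓ → 321
weight_sum = 319 + 463 + 364 + 473 + 543 + 321 = 2483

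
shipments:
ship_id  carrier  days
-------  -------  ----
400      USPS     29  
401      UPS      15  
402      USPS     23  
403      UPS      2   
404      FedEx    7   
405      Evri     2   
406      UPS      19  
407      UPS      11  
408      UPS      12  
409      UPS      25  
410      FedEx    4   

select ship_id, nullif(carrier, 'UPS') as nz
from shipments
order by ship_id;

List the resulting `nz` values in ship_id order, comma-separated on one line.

USPS, NULL, USPS, NULL, FedEx, Evri, NULL, NULL, NULL, NULL, FedEx

ship_id=400: carrier=USPS vs UPS: differ → USPS
ship_id=401: carrier=UPS vs UPS: equal → NULL
ship_id=402: carrier=USPS vs UPS: differ → USPS
ship_id=403: carrier=UPS vs UPS: equal → NULL
ship_id=404: carrier=FedEx vs UPS: differ → FedEx
ship_id=405: carrier=Evri vs UPS: differ → Evri
ship_id=406: carrier=UPS vs UPS: equal → NULL
ship_id=407: carrier=UPS vs UPS: equal → NULL
ship_id=408: carrier=UPS vs UPS: equal → NULL
ship_id=409: carrier=UPS vs UPS: equal → NULL
ship_id=410: carrier=FedEx vs UPS: differ → FedEx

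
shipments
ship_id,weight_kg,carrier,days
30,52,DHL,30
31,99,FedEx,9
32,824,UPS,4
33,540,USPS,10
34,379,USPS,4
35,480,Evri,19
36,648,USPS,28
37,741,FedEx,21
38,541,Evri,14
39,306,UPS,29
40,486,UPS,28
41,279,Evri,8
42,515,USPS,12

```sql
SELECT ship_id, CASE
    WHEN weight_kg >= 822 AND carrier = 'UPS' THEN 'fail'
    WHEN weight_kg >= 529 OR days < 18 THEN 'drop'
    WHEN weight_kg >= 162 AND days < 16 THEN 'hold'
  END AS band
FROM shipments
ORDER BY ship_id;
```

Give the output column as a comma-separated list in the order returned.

ship_id=30: (no match → NULL) → NULL
ship_id=31: weight_kg >= 529 OR days < 18 → drop
ship_id=32: weight_kg >= 822 AND carrier = 'UPS' → fail
ship_id=33: weight_kg >= 529 OR days < 18 → drop
ship_id=34: weight_kg >= 529 OR days < 18 → drop
ship_id=35: (no match → NULL) → NULL
ship_id=36: weight_kg >= 529 OR days < 18 → drop
ship_id=37: weight_kg >= 529 OR days < 18 → drop
ship_id=38: weight_kg >= 529 OR days < 18 → drop
ship_id=39: (no match → NULL) → NULL
ship_id=40: (no match → NULL) → NULL
ship_id=41: weight_kg >= 529 OR days < 18 → drop
ship_id=42: weight_kg >= 529 OR days < 18 → drop

NULL, drop, fail, drop, drop, NULL, drop, drop, drop, NULL, NULL, drop, drop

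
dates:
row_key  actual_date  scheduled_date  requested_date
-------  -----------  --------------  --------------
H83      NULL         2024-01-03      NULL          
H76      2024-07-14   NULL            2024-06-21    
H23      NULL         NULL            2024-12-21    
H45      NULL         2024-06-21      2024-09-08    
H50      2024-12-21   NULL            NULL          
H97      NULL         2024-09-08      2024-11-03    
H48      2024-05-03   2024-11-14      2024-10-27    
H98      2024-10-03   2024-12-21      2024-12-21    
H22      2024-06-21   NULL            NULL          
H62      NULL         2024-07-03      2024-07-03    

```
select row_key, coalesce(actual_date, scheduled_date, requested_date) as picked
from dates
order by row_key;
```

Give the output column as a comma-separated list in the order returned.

2024-06-21, 2024-12-21, 2024-06-21, 2024-05-03, 2024-12-21, 2024-07-03, 2024-07-14, 2024-01-03, 2024-09-08, 2024-10-03

row_key=H22: actual_date=2024-06-21 → 2024-06-21
row_key=H23: actual_date=NULL, scheduled_date=NULL, requested_date=2024-12-21 → 2024-12-21
row_key=H45: actual_date=NULL, scheduled_date=2024-06-21 → 2024-06-21
row_key=H48: actual_date=2024-05-03 → 2024-05-03
row_key=H50: actual_date=2024-12-21 → 2024-12-21
row_key=H62: actual_date=NULL, scheduled_date=2024-07-03 → 2024-07-03
row_key=H76: actual_date=2024-07-14 → 2024-07-14
row_key=H83: actual_date=NULL, scheduled_date=2024-01-03 → 2024-01-03
row_key=H97: actual_date=NULL, scheduled_date=2024-09-08 → 2024-09-08
row_key=H98: actual_date=2024-10-03 → 2024-10-03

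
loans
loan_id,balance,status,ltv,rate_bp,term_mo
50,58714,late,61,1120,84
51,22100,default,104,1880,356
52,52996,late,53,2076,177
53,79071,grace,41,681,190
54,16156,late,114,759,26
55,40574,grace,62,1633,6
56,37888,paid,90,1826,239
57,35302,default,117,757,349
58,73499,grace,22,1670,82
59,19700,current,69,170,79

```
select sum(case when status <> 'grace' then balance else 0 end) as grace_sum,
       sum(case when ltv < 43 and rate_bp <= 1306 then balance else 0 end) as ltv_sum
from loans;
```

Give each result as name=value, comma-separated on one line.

[grace_sum: status <> 'grace']
loan_id=50: ✓ → 58714
loan_id=51: ✓ → 22100
loan_id=52: ✓ → 52996
loan_id=53: ✗
loan_id=54: ✓ → 16156
loan_id=55: ✗
loan_id=56: ✓ → 37888
loan_id=57: ✓ → 35302
loan_id=58: ✗
loan_id=59: ✓ → 19700
grace_sum = 58714 + 22100 + 52996 + 16156 + 37888 + 35302 + 19700 = 242856
—
[ltv_sum: ltv < 43 and rate_bp <= 1306]
loan_id=50: ✗
loan_id=51: ✗
loan_id=52: ✗
loan_id=53: ✓ → 79071
loan_id=54: ✗
loan_id=55: ✗
loan_id=56: ✗
loan_id=57: ✗
loan_id=58: ✗
loan_id=59: ✗
ltv_sum = 79071

grace_sum=242856, ltv_sum=79071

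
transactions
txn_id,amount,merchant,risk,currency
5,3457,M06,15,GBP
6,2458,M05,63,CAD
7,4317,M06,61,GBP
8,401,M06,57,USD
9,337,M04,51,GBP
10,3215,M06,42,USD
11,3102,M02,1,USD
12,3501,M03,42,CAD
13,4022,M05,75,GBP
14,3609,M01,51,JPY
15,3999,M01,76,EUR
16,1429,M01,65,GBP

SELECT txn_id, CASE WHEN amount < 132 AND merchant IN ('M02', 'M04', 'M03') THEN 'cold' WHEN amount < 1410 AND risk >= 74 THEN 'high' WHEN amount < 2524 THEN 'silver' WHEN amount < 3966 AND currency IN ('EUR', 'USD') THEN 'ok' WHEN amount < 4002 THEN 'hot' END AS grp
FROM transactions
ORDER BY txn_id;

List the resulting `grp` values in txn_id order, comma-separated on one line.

txn_id=5: amount < 4002 → hot
txn_id=6: amount < 2524 → silver
txn_id=7: (no match → NULL) → NULL
txn_id=8: amount < 2524 → silver
txn_id=9: amount < 2524 → silver
txn_id=10: amount < 3966 AND currency IN ('EUR', 'USD') → ok
txn_id=11: amount < 3966 AND currency IN ('EUR', 'USD') → ok
txn_id=12: amount < 4002 → hot
txn_id=13: (no match → NULL) → NULL
txn_id=14: amount < 4002 → hot
txn_id=15: amount < 4002 → hot
txn_id=16: amount < 2524 → silver

hot, silver, NULL, silver, silver, ok, ok, hot, NULL, hot, hot, silver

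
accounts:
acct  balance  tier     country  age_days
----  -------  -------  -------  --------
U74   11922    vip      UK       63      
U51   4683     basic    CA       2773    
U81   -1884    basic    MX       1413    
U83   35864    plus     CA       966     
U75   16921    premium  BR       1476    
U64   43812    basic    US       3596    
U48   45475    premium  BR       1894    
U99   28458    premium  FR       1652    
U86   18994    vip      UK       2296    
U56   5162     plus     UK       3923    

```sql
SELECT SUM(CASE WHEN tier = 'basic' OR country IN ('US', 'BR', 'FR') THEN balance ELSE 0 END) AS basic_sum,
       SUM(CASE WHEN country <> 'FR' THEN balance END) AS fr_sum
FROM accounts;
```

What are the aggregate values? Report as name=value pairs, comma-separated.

basic_sum=137465, fr_sum=180949

[basic_sum: tier = 'basic' OR country IN ('US', 'BR', 'FR')]
acct=U74: ✗
acct=U51: ✓ → 4683
acct=U81: ✓ → -1884
acct=U83: ✗
acct=U75: ✓ → 16921
acct=U64: ✓ → 43812
acct=U48: ✓ → 45475
acct=U99: ✓ → 28458
acct=U86: ✗
acct=U56: ✗
basic_sum = 4683 + -1884 + 16921 + 43812 + 45475 + 28458 = 137465
—
[fr_sum: country <> 'FR']
acct=U74: ✓ → 11922
acct=U51: ✓ → 4683
acct=U81: ✓ → -1884
acct=U83: ✓ → 35864
acct=U75: ✓ → 16921
acct=U64: ✓ → 43812
acct=U48: ✓ → 45475
acct=U99: ✗
acct=U86: ✓ → 18994
acct=U56: ✓ → 5162
fr_sum = 11922 + 4683 + -1884 + 35864 + 16921 + 43812 + 45475 + 18994 + 5162 = 180949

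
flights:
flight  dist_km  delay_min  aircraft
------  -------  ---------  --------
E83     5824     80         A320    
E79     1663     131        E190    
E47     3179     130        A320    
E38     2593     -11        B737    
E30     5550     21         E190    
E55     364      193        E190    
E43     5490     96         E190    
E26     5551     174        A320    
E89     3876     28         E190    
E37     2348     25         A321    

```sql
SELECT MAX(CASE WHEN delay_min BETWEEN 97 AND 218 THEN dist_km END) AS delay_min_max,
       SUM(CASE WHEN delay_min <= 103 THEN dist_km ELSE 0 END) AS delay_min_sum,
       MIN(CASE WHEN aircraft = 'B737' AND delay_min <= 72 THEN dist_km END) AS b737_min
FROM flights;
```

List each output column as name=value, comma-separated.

delay_min_max=5551, delay_min_sum=25681, b737_min=2593

[delay_min_max: delay_min BETWEEN 97 AND 218]
flight=E83: ✗
flight=E79: ✓ → 1663
flight=E47: ✓ → 3179
flight=E38: ✗
flight=E30: ✗
flight=E55: ✓ → 364
flight=E43: ✗
flight=E26: ✓ → 5551
flight=E89: ✗
flight=E37: ✗
delay_min_max = MAX(1663, 3179, 364, 5551) = 5551
—
[delay_min_sum: delay_min <= 103]
flight=E83: ✓ → 5824
flight=E79: ✗
flight=E47: ✗
flight=E38: ✓ → 2593
flight=E30: ✓ → 5550
flight=E55: ✗
flight=E43: ✓ → 5490
flight=E26: ✗
flight=E89: ✓ → 3876
flight=E37: ✓ → 2348
delay_min_sum = 5824 + 2593 + 5550 + 5490 + 3876 + 2348 = 25681
—
[b737_min: aircraft = 'B737' AND delay_min <= 72]
flight=E83: ✗
flight=E79: ✗
flight=E47: ✗
flight=E38: ✓ → 2593
flight=E30: ✗
flight=E55: ✗
flight=E43: ✗
flight=E26: ✗
flight=E89: ✗
flight=E37: ✗
b737_min = MIN(2593) = 2593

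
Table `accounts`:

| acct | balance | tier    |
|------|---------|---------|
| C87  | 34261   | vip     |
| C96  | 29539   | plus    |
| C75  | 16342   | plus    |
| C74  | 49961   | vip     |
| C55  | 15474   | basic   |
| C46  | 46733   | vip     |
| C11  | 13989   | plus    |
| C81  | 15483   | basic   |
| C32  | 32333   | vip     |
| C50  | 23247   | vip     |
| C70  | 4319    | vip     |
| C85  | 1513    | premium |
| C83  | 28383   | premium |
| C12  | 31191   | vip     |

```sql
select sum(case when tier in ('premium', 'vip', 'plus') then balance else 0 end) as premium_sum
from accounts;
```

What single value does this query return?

311811

acct=C87: ✓ → 34261
acct=C96: ✓ → 29539
acct=C75: ✓ → 16342
acct=C74: ✓ → 49961
acct=C55: ✗
acct=C46: ✓ → 46733
acct=C11: ✓ → 13989
acct=C81: ✗
acct=C32: ✓ → 32333
acct=C50: ✓ → 23247
acct=C70: ✓ → 4319
acct=C85: ✓ → 1513
acct=C83: ✓ → 28383
acct=C12: ✓ → 31191
premium_sum = 34261 + 29539 + 16342 + 49961 + 46733 + 13989 + 32333 + 23247 + 4319 + 1513 + 28383 + 31191 = 311811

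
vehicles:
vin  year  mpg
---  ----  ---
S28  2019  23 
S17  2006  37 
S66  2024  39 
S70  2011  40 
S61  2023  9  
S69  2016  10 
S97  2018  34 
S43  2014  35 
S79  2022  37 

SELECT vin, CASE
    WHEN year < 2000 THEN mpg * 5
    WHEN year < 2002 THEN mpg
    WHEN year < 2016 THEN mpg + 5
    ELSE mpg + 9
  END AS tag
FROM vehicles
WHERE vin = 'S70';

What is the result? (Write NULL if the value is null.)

45

vin = S70: year=2011, mpg=40.
year < 2000 → false
year < 2002 → false
year < 2016 → true → 45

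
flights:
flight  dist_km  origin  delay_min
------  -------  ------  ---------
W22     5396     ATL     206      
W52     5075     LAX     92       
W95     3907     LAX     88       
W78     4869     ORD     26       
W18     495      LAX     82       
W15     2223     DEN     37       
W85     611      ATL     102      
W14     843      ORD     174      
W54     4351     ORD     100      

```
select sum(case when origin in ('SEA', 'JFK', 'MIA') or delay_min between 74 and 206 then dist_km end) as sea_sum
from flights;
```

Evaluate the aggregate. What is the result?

flight=W22: ✓ → 5396
flight=W52: ✓ → 5075
flight=W95: ✓ → 3907
flight=W78: ✗
flight=W18: ✓ → 495
flight=W15: ✗
flight=W85: ✓ → 611
flight=W14: ✓ → 843
flight=W54: ✓ → 4351
sea_sum = 5396 + 5075 + 3907 + 495 + 611 + 843 + 4351 = 20678

20678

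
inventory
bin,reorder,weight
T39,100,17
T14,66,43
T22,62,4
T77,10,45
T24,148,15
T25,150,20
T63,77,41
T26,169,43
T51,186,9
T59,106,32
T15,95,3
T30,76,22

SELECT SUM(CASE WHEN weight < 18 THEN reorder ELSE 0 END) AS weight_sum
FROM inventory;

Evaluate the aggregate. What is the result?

591

bin=T39: ✓ → 100
bin=T14: ✗
bin=T22: ✓ → 62
bin=T77: ✗
bin=T24: ✓ → 148
bin=T25: ✗
bin=T63: ✗
bin=T26: ✗
bin=T51: ✓ → 186
bin=T59: ✗
bin=T15: ✓ → 95
bin=T30: ✗
weight_sum = 100 + 62 + 148 + 186 + 95 = 591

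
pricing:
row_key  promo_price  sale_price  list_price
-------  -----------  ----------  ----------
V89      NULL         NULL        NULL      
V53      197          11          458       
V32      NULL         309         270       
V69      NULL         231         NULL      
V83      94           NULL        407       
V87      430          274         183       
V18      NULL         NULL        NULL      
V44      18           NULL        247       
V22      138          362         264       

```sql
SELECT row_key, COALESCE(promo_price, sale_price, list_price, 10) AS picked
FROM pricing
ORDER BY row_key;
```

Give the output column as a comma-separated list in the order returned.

10, 138, 309, 18, 197, 231, 94, 430, 10

row_key=V18: promo_price=NULL, sale_price=NULL, list_price=NULL, → literal 10 → 10
row_key=V22: promo_price=138 → 138
row_key=V32: promo_price=NULL, sale_price=309 → 309
row_key=V44: promo_price=18 → 18
row_key=V53: promo_price=197 → 197
row_key=V69: promo_price=NULL, sale_price=231 → 231
row_key=V83: promo_price=94 → 94
row_key=V87: promo_price=430 → 430
row_key=V89: promo_price=NULL, sale_price=NULL, list_price=NULL, → literal 10 → 10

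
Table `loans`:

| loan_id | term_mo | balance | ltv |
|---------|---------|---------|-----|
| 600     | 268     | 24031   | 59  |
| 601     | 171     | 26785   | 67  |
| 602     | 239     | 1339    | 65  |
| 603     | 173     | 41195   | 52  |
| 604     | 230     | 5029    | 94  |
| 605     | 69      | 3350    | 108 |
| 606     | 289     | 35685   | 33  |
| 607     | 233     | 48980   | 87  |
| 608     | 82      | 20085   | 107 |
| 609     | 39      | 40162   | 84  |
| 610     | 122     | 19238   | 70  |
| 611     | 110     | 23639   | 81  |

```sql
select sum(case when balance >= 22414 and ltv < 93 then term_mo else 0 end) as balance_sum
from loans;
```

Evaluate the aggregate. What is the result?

loan_id=600: ✓ → 268
loan_id=601: ✓ → 171
loan_id=602: ✗
loan_id=603: ✓ → 173
loan_id=604: ✗
loan_id=605: ✗
loan_id=606: ✓ → 289
loan_id=607: ✓ → 233
loan_id=608: ✗
loan_id=609: ✓ → 39
loan_id=610: ✗
loan_id=611: ✓ → 110
balance_sum = 268 + 171 + 173 + 289 + 233 + 39 + 110 = 1283

1283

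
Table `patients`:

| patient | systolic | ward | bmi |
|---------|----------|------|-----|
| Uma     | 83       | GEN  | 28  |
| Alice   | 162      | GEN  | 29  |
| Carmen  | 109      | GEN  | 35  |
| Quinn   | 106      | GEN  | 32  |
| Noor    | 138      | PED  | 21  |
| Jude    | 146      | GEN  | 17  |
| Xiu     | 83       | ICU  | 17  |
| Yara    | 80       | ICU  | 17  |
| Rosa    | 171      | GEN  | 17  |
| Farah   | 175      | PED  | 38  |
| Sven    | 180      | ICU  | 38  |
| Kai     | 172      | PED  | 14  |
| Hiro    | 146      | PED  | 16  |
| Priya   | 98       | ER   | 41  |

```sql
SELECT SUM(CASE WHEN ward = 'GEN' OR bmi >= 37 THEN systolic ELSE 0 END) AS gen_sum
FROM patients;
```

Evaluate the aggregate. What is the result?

patient=Uma: ✓ → 83
patient=Alice: ✓ → 162
patient=Carmen: ✓ → 109
patient=Quinn: ✓ → 106
patient=Noor: ✗
patient=Jude: ✓ → 146
patient=Xiu: ✗
patient=Yara: ✗
patient=Rosa: ✓ → 171
patient=Farah: ✓ → 175
patient=Sven: ✓ → 180
patient=Kai: ✗
patient=Hiro: ✗
patient=Priya: ✓ → 98
gen_sum = 83 + 162 + 109 + 106 + 146 + 171 + 175 + 180 + 98 = 1230

1230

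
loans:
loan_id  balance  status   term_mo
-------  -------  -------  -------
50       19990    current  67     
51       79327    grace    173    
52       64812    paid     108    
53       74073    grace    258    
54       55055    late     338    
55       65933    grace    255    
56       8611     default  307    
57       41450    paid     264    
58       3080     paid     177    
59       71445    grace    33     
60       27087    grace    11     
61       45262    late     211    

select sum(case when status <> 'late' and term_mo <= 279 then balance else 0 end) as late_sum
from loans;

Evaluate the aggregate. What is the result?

447197

loan_id=50: ✓ → 19990
loan_id=51: ✓ → 79327
loan_id=52: ✓ → 64812
loan_id=53: ✓ → 74073
loan_id=54: ✗
loan_id=55: ✓ → 65933
loan_id=56: ✗
loan_id=57: ✓ → 41450
loan_id=58: ✓ → 3080
loan_id=59: ✓ → 71445
loan_id=60: ✓ → 27087
loan_id=61: ✗
late_sum = 19990 + 79327 + 64812 + 74073 + 65933 + 41450 + 3080 + 71445 + 27087 = 447197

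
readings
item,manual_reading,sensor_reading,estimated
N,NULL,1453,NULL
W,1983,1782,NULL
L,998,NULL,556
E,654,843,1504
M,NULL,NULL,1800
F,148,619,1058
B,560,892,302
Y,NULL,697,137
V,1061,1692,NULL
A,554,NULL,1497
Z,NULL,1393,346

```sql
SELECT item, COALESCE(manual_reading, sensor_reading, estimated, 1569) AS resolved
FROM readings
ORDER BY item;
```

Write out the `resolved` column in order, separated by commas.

item=A: manual_reading=554 → 554
item=B: manual_reading=560 → 560
item=E: manual_reading=654 → 654
item=F: manual_reading=148 → 148
item=L: manual_reading=998 → 998
item=M: manual_reading=NULL, sensor_reading=NULL, estimated=1800 → 1800
item=N: manual_reading=NULL, sensor_reading=1453 → 1453
item=V: manual_reading=1061 → 1061
item=W: manual_reading=1983 → 1983
item=Y: manual_reading=NULL, sensor_reading=697 → 697
item=Z: manual_reading=NULL, sensor_reading=1393 → 1393

554, 560, 654, 148, 998, 1800, 1453, 1061, 1983, 697, 1393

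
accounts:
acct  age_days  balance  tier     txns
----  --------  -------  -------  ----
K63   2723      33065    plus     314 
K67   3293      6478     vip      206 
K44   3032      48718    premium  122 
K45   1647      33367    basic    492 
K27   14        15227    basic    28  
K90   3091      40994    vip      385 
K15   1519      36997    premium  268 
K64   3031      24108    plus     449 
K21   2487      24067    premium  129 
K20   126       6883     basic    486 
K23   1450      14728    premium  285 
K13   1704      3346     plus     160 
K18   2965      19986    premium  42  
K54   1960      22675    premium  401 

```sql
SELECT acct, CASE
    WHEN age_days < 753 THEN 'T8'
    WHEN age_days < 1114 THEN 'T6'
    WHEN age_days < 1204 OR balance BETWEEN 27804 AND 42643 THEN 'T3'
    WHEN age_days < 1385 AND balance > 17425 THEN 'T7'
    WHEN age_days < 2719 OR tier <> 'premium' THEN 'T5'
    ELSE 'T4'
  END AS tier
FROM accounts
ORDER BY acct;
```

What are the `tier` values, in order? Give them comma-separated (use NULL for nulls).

acct=K13: age_days < 2719 OR tier <> 'premium' → T5
acct=K15: age_days < 1204 OR balance BETWEEN 27804 AND 42643 → T3
acct=K18: ELSE → T4
acct=K20: age_days < 753 → T8
acct=K21: age_days < 2719 OR tier <> 'premium' → T5
acct=K23: age_days < 2719 OR tier <> 'premium' → T5
acct=K27: age_days < 753 → T8
acct=K44: ELSE → T4
acct=K45: age_days < 1204 OR balance BETWEEN 27804 AND 42643 → T3
acct=K54: age_days < 2719 OR tier <> 'premium' → T5
acct=K63: age_days < 1204 OR balance BETWEEN 27804 AND 42643 → T3
acct=K64: age_days < 2719 OR tier <> 'premium' → T5
acct=K67: age_days < 2719 OR tier <> 'premium' → T5
acct=K90: age_days < 1204 OR balance BETWEEN 27804 AND 42643 → T3

T5, T3, T4, T8, T5, T5, T8, T4, T3, T5, T3, T5, T5, T3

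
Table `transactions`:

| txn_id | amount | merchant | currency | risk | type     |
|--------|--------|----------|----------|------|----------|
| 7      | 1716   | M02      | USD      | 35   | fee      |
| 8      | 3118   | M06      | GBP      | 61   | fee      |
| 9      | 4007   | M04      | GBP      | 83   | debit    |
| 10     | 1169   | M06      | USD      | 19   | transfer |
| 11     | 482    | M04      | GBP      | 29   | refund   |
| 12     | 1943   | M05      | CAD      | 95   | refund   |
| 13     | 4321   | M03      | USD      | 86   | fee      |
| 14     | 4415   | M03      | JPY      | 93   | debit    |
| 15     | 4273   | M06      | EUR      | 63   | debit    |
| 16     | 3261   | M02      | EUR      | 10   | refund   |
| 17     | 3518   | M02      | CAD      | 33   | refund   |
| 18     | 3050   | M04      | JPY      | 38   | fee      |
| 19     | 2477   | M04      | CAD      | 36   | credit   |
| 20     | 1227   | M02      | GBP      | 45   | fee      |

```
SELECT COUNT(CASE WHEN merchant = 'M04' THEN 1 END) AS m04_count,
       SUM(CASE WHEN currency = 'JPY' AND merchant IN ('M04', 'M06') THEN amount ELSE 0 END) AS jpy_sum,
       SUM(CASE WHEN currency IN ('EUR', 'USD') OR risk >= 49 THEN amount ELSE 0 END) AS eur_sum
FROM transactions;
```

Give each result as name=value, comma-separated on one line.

[m04_count: merchant = 'M04']
txn_id=7: ✗
txn_id=8: ✗
txn_id=9: ✓ → 1
txn_id=10: ✗
txn_id=11: ✓ → 1
txn_id=12: ✗
txn_id=13: ✗
txn_id=14: ✗
txn_id=15: ✗
txn_id=16: ✗
txn_id=17: ✗
txn_id=18: ✓ → 1
txn_id=19: ✓ → 1
txn_id=20: ✗
m04_count = COUNT(1, 1, 1, 1) = 4
—
[jpy_sum: currency = 'JPY' AND merchant IN ('M04', 'M06')]
txn_id=7: ✗
txn_id=8: ✗
txn_id=9: ✗
txn_id=10: ✗
txn_id=11: ✗
txn_id=12: ✗
txn_id=13: ✗
txn_id=14: ✗
txn_id=15: ✗
txn_id=16: ✗
txn_id=17: ✗
txn_id=18: ✓ → 3050
txn_id=19: ✗
txn_id=20: ✗
jpy_sum = 3050
—
[eur_sum: currency IN ('EUR', 'USD') OR risk >= 49]
txn_id=7: ✓ → 1716
txn_id=8: ✓ → 3118
txn_id=9: ✓ → 4007
txn_id=10: ✓ → 1169
txn_id=11: ✗
txn_id=12: ✓ → 1943
txn_id=13: ✓ → 4321
txn_id=14: ✓ → 4415
txn_id=15: ✓ → 4273
txn_id=16: ✓ → 3261
txn_id=17: ✗
txn_id=18: ✗
txn_id=19: ✗
txn_id=20: ✗
eur_sum = 1716 + 3118 + 4007 + 1169 + 1943 + 4321 + 4415 + 4273 + 3261 = 28223

m04_count=4, jpy_sum=3050, eur_sum=28223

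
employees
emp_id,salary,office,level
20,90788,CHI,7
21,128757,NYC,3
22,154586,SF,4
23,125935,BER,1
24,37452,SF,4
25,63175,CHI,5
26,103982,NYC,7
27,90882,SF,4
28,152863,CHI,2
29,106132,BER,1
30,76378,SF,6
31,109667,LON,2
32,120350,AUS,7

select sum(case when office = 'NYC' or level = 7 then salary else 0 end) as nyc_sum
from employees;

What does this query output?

443877

emp_id=20: ✓ → 90788
emp_id=21: ✓ → 128757
emp_id=22: ✗
emp_id=23: ✗
emp_id=24: ✗
emp_id=25: ✗
emp_id=26: ✓ → 103982
emp_id=27: ✗
emp_id=28: ✗
emp_id=29: ✗
emp_id=30: ✗
emp_id=31: ✗
emp_id=32: ✓ → 120350
nyc_sum = 90788 + 128757 + 103982 + 120350 = 443877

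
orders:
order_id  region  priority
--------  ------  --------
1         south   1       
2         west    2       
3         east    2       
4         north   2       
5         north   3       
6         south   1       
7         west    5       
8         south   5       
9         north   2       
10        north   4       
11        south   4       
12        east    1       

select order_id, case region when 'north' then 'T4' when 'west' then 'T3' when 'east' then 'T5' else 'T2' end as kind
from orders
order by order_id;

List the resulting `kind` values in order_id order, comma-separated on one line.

T2, T3, T5, T4, T4, T2, T3, T2, T4, T4, T2, T5

order_id=1: ELSE → T2
order_id=2: region='west' → T3
order_id=3: region='east' → T5
order_id=4: region='north' → T4
order_id=5: region='north' → T4
order_id=6: ELSE → T2
order_id=7: region='west' → T3
order_id=8: ELSE → T2
order_id=9: region='north' → T4
order_id=10: region='north' → T4
order_id=11: ELSE → T2
order_id=12: region='east' → T5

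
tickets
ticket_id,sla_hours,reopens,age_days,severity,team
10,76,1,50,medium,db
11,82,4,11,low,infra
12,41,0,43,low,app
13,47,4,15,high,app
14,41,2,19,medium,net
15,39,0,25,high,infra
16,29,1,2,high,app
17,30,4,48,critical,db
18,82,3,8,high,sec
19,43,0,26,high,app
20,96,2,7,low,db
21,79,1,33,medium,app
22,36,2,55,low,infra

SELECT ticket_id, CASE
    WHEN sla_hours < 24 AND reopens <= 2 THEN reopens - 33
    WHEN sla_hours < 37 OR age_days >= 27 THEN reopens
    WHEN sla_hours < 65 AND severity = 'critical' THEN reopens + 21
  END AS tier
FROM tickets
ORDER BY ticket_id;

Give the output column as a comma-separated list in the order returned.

1, NULL, 0, NULL, NULL, NULL, 1, 4, NULL, NULL, NULL, 1, 2

ticket_id=10: sla_hours < 37 OR age_days >= 27 → 1
ticket_id=11: (no match → NULL) → NULL
ticket_id=12: sla_hours < 37 OR age_days >= 27 → 0
ticket_id=13: (no match → NULL) → NULL
ticket_id=14: (no match → NULL) → NULL
ticket_id=15: (no match → NULL) → NULL
ticket_id=16: sla_hours < 37 OR age_days >= 27 → 1
ticket_id=17: sla_hours < 37 OR age_days >= 27 → 4
ticket_id=18: (no match → NULL) → NULL
ticket_id=19: (no match → NULL) → NULL
ticket_id=20: (no match → NULL) → NULL
ticket_id=21: sla_hours < 37 OR age_days >= 27 → 1
ticket_id=22: sla_hours < 37 OR age_days >= 27 → 2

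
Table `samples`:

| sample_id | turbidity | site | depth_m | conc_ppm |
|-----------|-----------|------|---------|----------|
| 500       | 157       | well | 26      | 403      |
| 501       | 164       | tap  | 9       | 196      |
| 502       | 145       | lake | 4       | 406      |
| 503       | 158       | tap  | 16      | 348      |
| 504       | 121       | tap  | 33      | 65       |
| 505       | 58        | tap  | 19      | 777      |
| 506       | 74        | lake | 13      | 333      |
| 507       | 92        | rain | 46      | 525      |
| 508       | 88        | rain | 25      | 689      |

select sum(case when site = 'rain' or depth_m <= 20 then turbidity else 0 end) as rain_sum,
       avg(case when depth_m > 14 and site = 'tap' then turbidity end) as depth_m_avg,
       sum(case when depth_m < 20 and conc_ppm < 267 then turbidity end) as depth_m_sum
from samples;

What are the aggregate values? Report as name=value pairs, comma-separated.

rain_sum=779, depth_m_avg=112.3333333333, depth_m_sum=164

[rain_sum: site = 'rain' or depth_m <= 20]
sample_id=500: ✗
sample_id=501: ✓ → 164
sample_id=502: ✓ → 145
sample_id=503: ✓ → 158
sample_id=504: ✗
sample_id=505: ✓ → 58
sample_id=506: ✓ → 74
sample_id=507: ✓ → 92
sample_id=508: ✓ → 88
rain_sum = 164 + 145 + 158 + 58 + 74 + 92 + 88 = 779
—
[depth_m_avg: depth_m > 14 and site = 'tap']
sample_id=500: ✗
sample_id=501: ✗
sample_id=502: ✗
sample_id=503: ✓ → 158
sample_id=504: ✓ → 121
sample_id=505: ✓ → 58
sample_id=506: ✗
sample_id=507: ✗
sample_id=508: ✗
depth_m_avg = (158 + 121 + 58) / 3 = 112.3333333333
—
[depth_m_sum: depth_m < 20 and conc_ppm < 267]
sample_id=500: ✗
sample_id=501: ✓ → 164
sample_id=502: ✗
sample_id=503: ✗
sample_id=504: ✗
sample_id=505: ✗
sample_id=506: ✗
sample_id=507: ✗
sample_id=508: ✗
depth_m_sum = 164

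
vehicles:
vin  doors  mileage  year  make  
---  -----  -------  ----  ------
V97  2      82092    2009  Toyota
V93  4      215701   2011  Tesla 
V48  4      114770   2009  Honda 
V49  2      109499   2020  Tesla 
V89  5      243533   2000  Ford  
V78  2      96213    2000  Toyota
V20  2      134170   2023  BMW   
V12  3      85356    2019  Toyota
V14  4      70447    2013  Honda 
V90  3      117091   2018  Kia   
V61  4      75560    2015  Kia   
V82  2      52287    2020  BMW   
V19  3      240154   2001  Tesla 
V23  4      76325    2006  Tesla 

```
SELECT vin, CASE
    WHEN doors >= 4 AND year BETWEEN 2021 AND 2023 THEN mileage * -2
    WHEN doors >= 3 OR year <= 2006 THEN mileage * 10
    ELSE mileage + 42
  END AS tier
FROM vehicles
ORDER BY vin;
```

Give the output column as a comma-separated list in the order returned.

853560, 704470, 2401540, 134212, 763250, 1147700, 109541, 755600, 962130, 52329, 2435330, 1170910, 2157010, 82134

vin=V12: doors >= 3 OR year <= 2006 → 853560
vin=V14: doors >= 3 OR year <= 2006 → 704470
vin=V19: doors >= 3 OR year <= 2006 → 2401540
vin=V20: ELSE → 134212
vin=V23: doors >= 3 OR year <= 2006 → 763250
vin=V48: doors >= 3 OR year <= 2006 → 1147700
vin=V49: ELSE → 109541
vin=V61: doors >= 3 OR year <= 2006 → 755600
vin=V78: doors >= 3 OR year <= 2006 → 962130
vin=V82: ELSE → 52329
vin=V89: doors >= 3 OR year <= 2006 → 2435330
vin=V90: doors >= 3 OR year <= 2006 → 1170910
vin=V93: doors >= 3 OR year <= 2006 → 2157010
vin=V97: ELSE → 82134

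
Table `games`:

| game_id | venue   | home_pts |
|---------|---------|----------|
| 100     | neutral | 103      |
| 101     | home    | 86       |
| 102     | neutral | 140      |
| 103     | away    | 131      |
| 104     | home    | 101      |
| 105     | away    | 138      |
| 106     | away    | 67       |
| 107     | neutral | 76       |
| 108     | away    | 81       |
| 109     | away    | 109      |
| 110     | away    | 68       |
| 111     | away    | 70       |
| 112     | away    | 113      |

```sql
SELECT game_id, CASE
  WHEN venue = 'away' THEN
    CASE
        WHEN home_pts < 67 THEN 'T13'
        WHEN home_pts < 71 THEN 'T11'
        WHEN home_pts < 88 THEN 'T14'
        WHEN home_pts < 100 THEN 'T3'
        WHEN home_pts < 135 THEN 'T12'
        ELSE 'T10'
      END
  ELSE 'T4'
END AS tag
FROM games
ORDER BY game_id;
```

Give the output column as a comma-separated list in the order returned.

T4, T4, T4, T12, T4, T10, T11, T4, T14, T12, T11, T11, T12

game_id=100: venue='neutral' → outer ELSE → T4
game_id=101: venue='home' → outer ELSE → T4
game_id=102: venue='neutral' → outer ELSE → T4
game_id=103: venue='away' → inner[home_pts < 135] → T12
game_id=104: venue='home' → outer ELSE → T4
game_id=105: venue='away' → inner[ELSE] → T10
game_id=106: venue='away' → inner[home_pts < 71] → T11
game_id=107: venue='neutral' → outer ELSE → T4
game_id=108: venue='away' → inner[home_pts < 88] → T14
game_id=109: venue='away' → inner[home_pts < 135] → T12
game_id=110: venue='away' → inner[home_pts < 71] → T11
game_id=111: venue='away' → inner[home_pts < 71] → T11
game_id=112: venue='away' → inner[home_pts < 135] → T12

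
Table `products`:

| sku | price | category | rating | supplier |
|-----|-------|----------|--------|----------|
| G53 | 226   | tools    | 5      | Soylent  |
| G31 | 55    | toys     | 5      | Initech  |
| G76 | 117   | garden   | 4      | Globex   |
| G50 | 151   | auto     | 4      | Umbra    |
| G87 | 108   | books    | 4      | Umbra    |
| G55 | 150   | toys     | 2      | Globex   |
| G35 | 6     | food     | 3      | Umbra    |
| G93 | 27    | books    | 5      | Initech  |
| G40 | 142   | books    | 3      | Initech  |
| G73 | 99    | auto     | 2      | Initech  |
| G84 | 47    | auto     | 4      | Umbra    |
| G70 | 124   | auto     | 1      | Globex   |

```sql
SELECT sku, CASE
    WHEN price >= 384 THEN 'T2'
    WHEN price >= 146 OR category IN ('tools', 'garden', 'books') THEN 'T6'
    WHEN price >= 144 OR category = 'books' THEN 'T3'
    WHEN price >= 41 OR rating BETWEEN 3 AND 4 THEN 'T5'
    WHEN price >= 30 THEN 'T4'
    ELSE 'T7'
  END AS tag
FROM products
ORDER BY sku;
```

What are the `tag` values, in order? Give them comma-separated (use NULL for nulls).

T5, T5, T6, T6, T6, T6, T5, T5, T6, T5, T6, T6

sku=G31: price >= 41 OR rating BETWEEN 3 AND 4 → T5
sku=G35: price >= 41 OR rating BETWEEN 3 AND 4 → T5
sku=G40: price >= 146 OR category IN ('tools', 'garden', 'books') → T6
sku=G50: price >= 146 OR category IN ('tools', 'garden', 'books') → T6
sku=G53: price >= 146 OR category IN ('tools', 'garden', 'books') → T6
sku=G55: price >= 146 OR category IN ('tools', 'garden', 'books') → T6
sku=G70: price >= 41 OR rating BETWEEN 3 AND 4 → T5
sku=G73: price >= 41 OR rating BETWEEN 3 AND 4 → T5
sku=G76: price >= 146 OR category IN ('tools', 'garden', 'books') → T6
sku=G84: price >= 41 OR rating BETWEEN 3 AND 4 → T5
sku=G87: price >= 146 OR category IN ('tools', 'garden', 'books') → T6
sku=G93: price >= 146 OR category IN ('tools', 'garden', 'books') → T6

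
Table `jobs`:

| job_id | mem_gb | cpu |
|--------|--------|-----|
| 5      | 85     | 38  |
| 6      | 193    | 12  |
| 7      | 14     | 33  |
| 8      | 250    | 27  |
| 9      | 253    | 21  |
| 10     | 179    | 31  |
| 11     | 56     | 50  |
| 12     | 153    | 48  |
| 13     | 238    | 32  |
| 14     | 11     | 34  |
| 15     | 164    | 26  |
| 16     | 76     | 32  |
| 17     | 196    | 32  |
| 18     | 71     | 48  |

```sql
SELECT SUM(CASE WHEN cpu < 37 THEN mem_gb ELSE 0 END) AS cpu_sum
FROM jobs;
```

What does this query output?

1574

job_id=5: ✗
job_id=6: ✓ → 193
job_id=7: ✓ → 14
job_id=8: ✓ → 250
job_id=9: ✓ → 253
job_id=10: ✓ → 179
job_id=11: ✗
job_id=12: ✗
job_id=13: ✓ → 238
job_id=14: ✓ → 11
job_id=15: ✓ → 164
job_id=16: ✓ → 76
job_id=17: ✓ → 196
job_id=18: ✗
cpu_sum = 193 + 14 + 250 + 253 + 179 + 238 + 11 + 164 + 76 + 196 = 1574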